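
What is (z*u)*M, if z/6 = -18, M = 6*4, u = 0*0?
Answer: 0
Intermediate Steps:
u = 0
M = 24
z = -108 (z = 6*(-18) = -108)
(z*u)*M = -108*0*24 = 0*24 = 0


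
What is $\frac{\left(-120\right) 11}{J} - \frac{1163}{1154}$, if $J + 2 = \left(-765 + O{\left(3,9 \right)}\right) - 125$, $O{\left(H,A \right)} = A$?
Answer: $\frac{496351}{1018982} \approx 0.4871$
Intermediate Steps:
$J = -883$ ($J = -2 + \left(\left(-765 + 9\right) - 125\right) = -2 - 881 = -883$)
$\frac{\left(-120\right) 11}{J} - \frac{1163}{1154} = \frac{\left(-120\right) 11}{-883} - \frac{1163}{1154} = \left(-1320\right) \left(- \frac{1}{883}\right) - \frac{1163}{1154} = \frac{1320}{883} - \frac{1163}{1154} = \frac{496351}{1018982}$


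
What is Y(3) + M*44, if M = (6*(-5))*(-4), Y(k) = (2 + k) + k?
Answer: 5288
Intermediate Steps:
Y(k) = 2 + 2*k
M = 120 (M = -30*(-4) = 120)
Y(3) + M*44 = (2 + 2*3) + 120*44 = (2 + 6) + 5280 = 8 + 5280 = 5288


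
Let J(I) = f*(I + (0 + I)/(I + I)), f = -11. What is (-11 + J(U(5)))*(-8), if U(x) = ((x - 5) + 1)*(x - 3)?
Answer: 308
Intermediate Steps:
U(x) = (-4 + x)*(-3 + x) (U(x) = ((-5 + x) + 1)*(-3 + x) = (-4 + x)*(-3 + x))
J(I) = -11/2 - 11*I (J(I) = -11*(I + (0 + I)/(I + I)) = -11*(I + I/((2*I))) = -11*(I + I*(1/(2*I))) = -11*(I + ½) = -11*(½ + I) = -11/2 - 11*I)
(-11 + J(U(5)))*(-8) = (-11 + (-11/2 - 11*(12 + 5² - 7*5)))*(-8) = (-11 + (-11/2 - 11*(12 + 25 - 35)))*(-8) = (-11 + (-11/2 - 11*2))*(-8) = (-11 + (-11/2 - 22))*(-8) = (-11 - 55/2)*(-8) = -77/2*(-8) = 308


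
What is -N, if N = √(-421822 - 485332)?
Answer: -I*√907154 ≈ -952.45*I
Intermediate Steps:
N = I*√907154 (N = √(-907154) = I*√907154 ≈ 952.45*I)
-N = -I*√907154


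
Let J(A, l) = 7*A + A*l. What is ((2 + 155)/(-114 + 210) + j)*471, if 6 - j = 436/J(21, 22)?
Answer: 21170979/6496 ≈ 3259.1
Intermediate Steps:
j = 3218/609 (j = 6 - 436/(21*(7 + 22)) = 6 - 436/(21*29) = 6 - 436/609 = 3218/609 ≈ 5.2841)
((2 + 155)/(-114 + 210) + j)*471 = ((2 + 155)/(-114 + 210) + 3218/609)*471 = (157/96 + 3218/609)*471 = (44949/6496)*471 = 21170979/6496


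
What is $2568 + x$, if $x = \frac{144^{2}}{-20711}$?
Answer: $\frac{53165112}{20711} \approx 2567.0$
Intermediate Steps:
$x = - \frac{20736}{20711}$ ($x = 20736 \left(- \frac{1}{20711}\right) = - \frac{20736}{20711} \approx -1.0012$)
$2568 + x = 2568 - \frac{20736}{20711} = \frac{53165112}{20711}$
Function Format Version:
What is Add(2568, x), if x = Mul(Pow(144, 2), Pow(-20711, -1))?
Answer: Rational(53165112, 20711) ≈ 2567.0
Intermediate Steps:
x = Rational(-20736, 20711) (x = Mul(20736, Rational(-1, 20711)) = Rational(-20736, 20711) ≈ -1.0012)
Add(2568, x) = Add(2568, Rational(-20736, 20711)) = Rational(53165112, 20711)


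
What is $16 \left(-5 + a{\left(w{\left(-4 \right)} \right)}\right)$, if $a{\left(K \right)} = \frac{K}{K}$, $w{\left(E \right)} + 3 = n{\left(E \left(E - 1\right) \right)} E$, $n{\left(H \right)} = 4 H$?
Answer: $-64$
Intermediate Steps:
$w{\left(E \right)} = -3 + 4 E^{2} \left(-1 + E\right)$ ($w{\left(E \right)} = -3 + 4 E \left(E - 1\right) E = -3 + 4 E \left(-1 + E\right) E = -3 + 4 E^{2} \left(-1 + E\right)$)
$a{\left(K \right)} = 1$
$16 \left(-5 + a{\left(w{\left(-4 \right)} \right)}\right) = 16 \left(-5 + 1\right) = 16 \left(-4\right) = -64$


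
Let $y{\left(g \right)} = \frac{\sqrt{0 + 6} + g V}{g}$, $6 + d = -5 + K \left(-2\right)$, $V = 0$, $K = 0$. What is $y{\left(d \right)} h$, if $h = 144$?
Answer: $- \frac{144 \sqrt{6}}{11} \approx -32.066$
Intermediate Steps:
$d = -11$ ($d = -6 + \left(-5 + 0 \left(-2\right)\right) = -6 + \left(-5 + 0\right) = -6 - 5 = -11$)
$y{\left(g \right)} = \frac{\sqrt{6}}{g}$ ($y{\left(g \right)} = \frac{\sqrt{0 + 6} + g 0}{g} = \frac{\sqrt{6} + 0}{g} = \frac{\sqrt{6}}{g}$)
$y{\left(d \right)} h = \frac{\sqrt{6}}{-11} \cdot 144 = \sqrt{6} \left(- \frac{1}{11}\right) 144 = - \frac{\sqrt{6}}{11} \cdot 144 = - \frac{144 \sqrt{6}}{11}$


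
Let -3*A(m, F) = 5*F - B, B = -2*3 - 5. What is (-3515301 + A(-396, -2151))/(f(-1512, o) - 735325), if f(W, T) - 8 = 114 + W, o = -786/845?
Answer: 10535159/2210145 ≈ 4.7667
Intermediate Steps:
o = -786/845 (o = -786*1/845 = -786/845 ≈ -0.93018)
f(W, T) = 122 + W (f(W, T) = 8 + (114 + W) = 122 + W)
B = -11 (B = -6 - 5 = -11)
A(m, F) = -11/3 - 5*F/3 (A(m, F) = -(5*F - 1*(-11))/3 = -(5*F + 11)/3 = -(11 + 5*F)/3 = -11/3 - 5*F/3)
(-3515301 + A(-396, -2151))/(f(-1512, o) - 735325) = (-3515301 + (-11/3 - 5/3*(-2151)))/((122 - 1512) - 735325) = (-3515301 + (-11/3 + 3585))/(-1390 - 735325) = (-3515301 + 10744/3)/(-736715) = -10535159/3*(-1/736715) = 10535159/2210145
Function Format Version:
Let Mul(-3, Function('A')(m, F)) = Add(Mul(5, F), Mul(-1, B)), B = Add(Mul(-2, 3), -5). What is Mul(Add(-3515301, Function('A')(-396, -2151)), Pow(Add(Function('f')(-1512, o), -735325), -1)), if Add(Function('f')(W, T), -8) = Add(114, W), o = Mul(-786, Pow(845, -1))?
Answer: Rational(10535159, 2210145) ≈ 4.7667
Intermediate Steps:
o = Rational(-786, 845) (o = Mul(-786, Rational(1, 845)) = Rational(-786, 845) ≈ -0.93018)
Function('f')(W, T) = Add(122, W) (Function('f')(W, T) = Add(8, Add(114, W)) = Add(122, W))
B = -11 (B = Add(-6, -5) = -11)
Function('A')(m, F) = Add(Rational(-11, 3), Mul(Rational(-5, 3), F)) (Function('A')(m, F) = Mul(Rational(-1, 3), Add(Mul(5, F), Mul(-1, -11))) = Mul(Rational(-1, 3), Add(Mul(5, F), 11)) = Mul(Rational(-1, 3), Add(11, Mul(5, F))) = Add(Rational(-11, 3), Mul(Rational(-5, 3), F)))
Mul(Add(-3515301, Function('A')(-396, -2151)), Pow(Add(Function('f')(-1512, o), -735325), -1)) = Mul(Add(-3515301, Add(Rational(-11, 3), Mul(Rational(-5, 3), -2151))), Pow(Add(Add(122, -1512), -735325), -1)) = Mul(Add(-3515301, Add(Rational(-11, 3), 3585)), Pow(Add(-1390, -735325), -1)) = Mul(Add(-3515301, Rational(10744, 3)), Pow(-736715, -1)) = Mul(Rational(-10535159, 3), Rational(-1, 736715)) = Rational(10535159, 2210145)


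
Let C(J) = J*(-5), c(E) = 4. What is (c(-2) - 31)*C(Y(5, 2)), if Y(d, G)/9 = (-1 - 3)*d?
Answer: -24300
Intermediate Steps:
Y(d, G) = -36*d (Y(d, G) = 9*((-1 - 3)*d) = 9*(-4*d) = -36*d)
C(J) = -5*J
(c(-2) - 31)*C(Y(5, 2)) = (4 - 31)*(-(-180)*5) = -(-135)*(-180) = -27*900 = -24300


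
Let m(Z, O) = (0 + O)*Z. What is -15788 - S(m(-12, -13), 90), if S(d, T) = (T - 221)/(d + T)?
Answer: -3883717/246 ≈ -15787.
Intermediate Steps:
m(Z, O) = O*Z
S(d, T) = (-221 + T)/(T + d)
-15788 - S(m(-12, -13), 90) = -15788 - (-221 + 90)/(90 - 13*(-12)) = -15788 - (-131)/(90 + 156) = -15788 - (-131)/246 = -15788 - 1*(-131/246) = -15788 + 131/246 = -3883717/246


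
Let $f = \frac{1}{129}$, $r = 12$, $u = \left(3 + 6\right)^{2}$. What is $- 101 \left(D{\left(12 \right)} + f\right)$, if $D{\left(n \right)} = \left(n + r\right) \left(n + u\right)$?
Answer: $- \frac{29080829}{129} \approx -2.2543 \cdot 10^{5}$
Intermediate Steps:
$u = 81$ ($u = 9^{2} = 81$)
$f = \frac{1}{129} \approx 0.0077519$
$D{\left(n \right)} = \left(12 + n\right) \left(81 + n\right)$ ($D{\left(n \right)} = \left(n + 12\right) \left(n + 81\right) = \left(12 + n\right) \left(81 + n\right)$)
$- 101 \left(D{\left(12 \right)} + f\right) = - 101 \left(\left(972 + 12^{2} + 93 \cdot 12\right) + \frac{1}{129}\right) = - 101 \left(\left(972 + 144 + 1116\right) + \frac{1}{129}\right) = - 101 \left(2232 + \frac{1}{129}\right) = \left(-101\right) \frac{287929}{129} = - \frac{29080829}{129}$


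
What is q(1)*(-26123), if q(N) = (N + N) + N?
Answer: -78369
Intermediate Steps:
q(N) = 3*N (q(N) = 2*N + N = 3*N)
q(1)*(-26123) = (3*1)*(-26123) = 3*(-26123) = -78369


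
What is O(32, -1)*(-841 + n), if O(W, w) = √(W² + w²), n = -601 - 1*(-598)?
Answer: -4220*√41 ≈ -27021.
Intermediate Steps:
n = -3 (n = -601 + 598 = -3)
O(32, -1)*(-841 + n) = √(32² + (-1)²)*(-841 - 3) = √(1024 + 1)*(-844) = √1025*(-844) = (5*√41)*(-844) = -4220*√41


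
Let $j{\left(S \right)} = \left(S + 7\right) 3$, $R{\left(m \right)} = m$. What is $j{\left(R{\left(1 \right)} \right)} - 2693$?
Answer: $-2669$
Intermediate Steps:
$j{\left(S \right)} = 21 + 3 S$ ($j{\left(S \right)} = \left(7 + S\right) 3 = 21 + 3 S$)
$j{\left(R{\left(1 \right)} \right)} - 2693 = \left(21 + 3 \cdot 1\right) - 2693 = \left(21 + 3\right) - 2693 = 24 - 2693 = -2669$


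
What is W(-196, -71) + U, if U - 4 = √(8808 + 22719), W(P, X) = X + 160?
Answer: 93 + 3*√3503 ≈ 270.56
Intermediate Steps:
W(P, X) = 160 + X
U = 4 + 3*√3503 (U = 4 + √(8808 + 22719) = 4 + √31527 = 4 + 3*√3503 ≈ 181.56)
W(-196, -71) + U = (160 - 71) + (4 + 3*√3503) = 89 + (4 + 3*√3503) = 93 + 3*√3503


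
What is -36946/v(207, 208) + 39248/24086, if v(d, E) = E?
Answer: -16956111/96344 ≈ -176.00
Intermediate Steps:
-36946/v(207, 208) + 39248/24086 = -36946/208 + 39248/24086 = -36946*1/208 + 39248*(1/24086) = -1421/8 + 19624/12043 = -16956111/96344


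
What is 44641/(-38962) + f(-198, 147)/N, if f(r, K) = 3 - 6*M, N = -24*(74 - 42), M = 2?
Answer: -5655605/4987136 ≈ -1.1340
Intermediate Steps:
N = -768 (N = -24*32 = -768)
f(r, K) = -9 (f(r, K) = 3 - 6*2 = 3 - 12 = -9)
44641/(-38962) + f(-198, 147)/N = 44641/(-38962) - 9/(-768) = 44641*(-1/38962) - 9*(-1/768) = -44641/38962 + 3/256 = -5655605/4987136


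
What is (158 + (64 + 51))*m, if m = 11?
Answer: 3003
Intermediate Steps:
(158 + (64 + 51))*m = (158 + (64 + 51))*11 = (158 + 115)*11 = 273*11 = 3003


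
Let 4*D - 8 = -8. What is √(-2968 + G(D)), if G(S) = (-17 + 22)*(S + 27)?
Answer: I*√2833 ≈ 53.226*I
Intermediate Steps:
D = 0 (D = 2 + (¼)*(-8) = 2 - 2 = 0)
G(S) = 135 + 5*S (G(S) = 5*(27 + S) = 135 + 5*S)
√(-2968 + G(D)) = √(-2968 + (135 + 5*0)) = √(-2968 + (135 + 0)) = √(-2968 + 135) = √(-2833) = I*√2833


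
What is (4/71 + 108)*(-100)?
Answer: -767200/71 ≈ -10806.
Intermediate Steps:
(4/71 + 108)*(-100) = (7672/71)*(-100) = -767200/71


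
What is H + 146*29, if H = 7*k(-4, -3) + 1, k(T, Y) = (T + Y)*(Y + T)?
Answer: 4578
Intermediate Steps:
k(T, Y) = (T + Y)² (k(T, Y) = (T + Y)*(T + Y) = (T + Y)²)
H = 344 (H = 7*(-4 - 3)² + 1 = 7*(-7)² + 1 = 7*49 + 1 = 343 + 1 = 344)
H + 146*29 = 344 + 146*29 = 344 + 4234 = 4578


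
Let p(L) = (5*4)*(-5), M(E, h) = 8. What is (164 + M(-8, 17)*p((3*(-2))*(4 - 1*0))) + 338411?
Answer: 337775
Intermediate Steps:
p(L) = -100 (p(L) = 20*(-5) = -100)
(164 + M(-8, 17)*p((3*(-2))*(4 - 1*0))) + 338411 = (164 + 8*(-100)) + 338411 = (164 - 800) + 338411 = -636 + 338411 = 337775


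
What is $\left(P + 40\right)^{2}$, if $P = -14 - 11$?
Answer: $225$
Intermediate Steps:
$P = -25$ ($P = -14 - 11 = -25$)
$\left(P + 40\right)^{2} = \left(-25 + 40\right)^{2} = 15^{2} = 225$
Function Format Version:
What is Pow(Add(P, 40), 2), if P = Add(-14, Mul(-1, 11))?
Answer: 225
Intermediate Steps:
P = -25 (P = Add(-14, -11) = -25)
Pow(Add(P, 40), 2) = Pow(Add(-25, 40), 2) = Pow(15, 2) = 225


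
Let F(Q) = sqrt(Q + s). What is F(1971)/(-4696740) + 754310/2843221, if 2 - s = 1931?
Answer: 754310/2843221 - sqrt(42)/4696740 ≈ 0.26530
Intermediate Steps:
s = -1929 (s = 2 - 1*1931 = 2 - 1931 = -1929)
F(Q) = sqrt(-1929 + Q) (F(Q) = sqrt(Q - 1929) = sqrt(-1929 + Q))
F(1971)/(-4696740) + 754310/2843221 = sqrt(-1929 + 1971)/(-4696740) + 754310/2843221 = sqrt(42)*(-1/4696740) + 754310*(1/2843221) = -sqrt(42)/4696740 + 754310/2843221 = 754310/2843221 - sqrt(42)/4696740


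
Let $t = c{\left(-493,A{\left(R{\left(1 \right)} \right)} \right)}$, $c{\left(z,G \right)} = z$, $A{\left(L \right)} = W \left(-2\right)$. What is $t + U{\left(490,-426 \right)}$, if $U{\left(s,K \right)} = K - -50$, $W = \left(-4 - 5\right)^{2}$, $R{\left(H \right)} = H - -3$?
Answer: $-869$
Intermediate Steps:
$R{\left(H \right)} = 3 + H$ ($R{\left(H \right)} = H + 3 = 3 + H$)
$W = 81$ ($W = \left(-9\right)^{2} = 81$)
$A{\left(L \right)} = -162$ ($A{\left(L \right)} = 81 \left(-2\right) = -162$)
$U{\left(s,K \right)} = 50 + K$ ($U{\left(s,K \right)} = K + 50 = 50 + K$)
$t = -493$
$t + U{\left(490,-426 \right)} = -493 + \left(50 - 426\right) = -493 - 376 = -869$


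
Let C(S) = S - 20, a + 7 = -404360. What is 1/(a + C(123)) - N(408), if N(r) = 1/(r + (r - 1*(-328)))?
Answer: -12669/14452438 ≈ -0.00087660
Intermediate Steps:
a = -404367 (a = -7 - 404360 = -404367)
N(r) = 1/(328 + 2*r) (N(r) = 1/(r + (r + 328)) = 1/(r + (328 + r)) = 1/(328 + 2*r))
C(S) = -20 + S
1/(a + C(123)) - N(408) = 1/(-404367 + (-20 + 123)) - 1/(2*(164 + 408)) = 1/(-404367 + 103) - 1/(2*572) = 1/(-404264) - 1/(2*572) = -1/404264 - 1*1/1144 = -1/404264 - 1/1144 = -12669/14452438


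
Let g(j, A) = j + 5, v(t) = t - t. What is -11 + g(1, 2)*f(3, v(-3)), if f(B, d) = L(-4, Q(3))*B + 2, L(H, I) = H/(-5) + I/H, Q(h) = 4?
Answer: -13/5 ≈ -2.6000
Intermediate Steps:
L(H, I) = -H/5 + I/H (L(H, I) = H*(-⅕) + I/H = -H/5 + I/H)
v(t) = 0
g(j, A) = 5 + j
f(B, d) = 2 - B/5 (f(B, d) = (-⅕*(-4) + 4/(-4))*B + 2 = (⅘ + 4*(-¼))*B + 2 = (⅘ - 1)*B + 2 = -B/5 + 2 = 2 - B/5)
-11 + g(1, 2)*f(3, v(-3)) = -11 + (5 + 1)*(2 - ⅕*3) = -11 + 6*(2 - ⅗) = -11 + 6*(7/5) = -11 + 42/5 = -13/5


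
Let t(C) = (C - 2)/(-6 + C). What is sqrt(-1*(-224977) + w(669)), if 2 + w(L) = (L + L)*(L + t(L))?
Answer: sqrt(54772401099)/221 ≈ 1059.0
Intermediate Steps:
t(C) = (-2 + C)/(-6 + C)
w(L) = -2 + 2*L*(L + (-2 + L)/(-6 + L)) (w(L) = -2 + (L + L)*(L + (-2 + L)/(-6 + L)) = -2 + (2*L)*(L + (-2 + L)/(-6 + L)) = -2 + 2*L*(L + (-2 + L)/(-6 + L)))
sqrt(-1*(-224977) + w(669)) = sqrt(-1*(-224977) + 2*(6 + 669**3 - 5*669**2 - 3*669)/(-6 + 669)) = sqrt(224977 + 2*(6 + 299418309 - 5*447561 - 2007)/663) = sqrt(224977 + 2*(1/663)*(6 + 299418309 - 2237805 - 2007)) = sqrt(224977 + 2*(1/663)*297178503) = sqrt(224977 + 198119002/221) = sqrt(247838919/221) = sqrt(54772401099)/221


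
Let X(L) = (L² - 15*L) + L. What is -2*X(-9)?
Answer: -414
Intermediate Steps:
X(L) = L² - 14*L
-2*X(-9) = -(-18)*(-14 - 9) = -(-18)*(-23) = -2*207 = -414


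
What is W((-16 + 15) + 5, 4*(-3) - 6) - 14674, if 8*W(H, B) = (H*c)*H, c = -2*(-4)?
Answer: -14658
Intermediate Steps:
c = 8
W(H, B) = H² (W(H, B) = ((H*8)*H)/8 = ((8*H)*H)/8 = (8*H²)/8 = H²)
W((-16 + 15) + 5, 4*(-3) - 6) - 14674 = ((-16 + 15) + 5)² - 14674 = (-1 + 5)² - 14674 = 4² - 14674 = 16 - 14674 = -14658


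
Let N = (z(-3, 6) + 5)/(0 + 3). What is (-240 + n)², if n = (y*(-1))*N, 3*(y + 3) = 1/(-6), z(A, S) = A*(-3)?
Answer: 37149025/729 ≈ 50959.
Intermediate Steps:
z(A, S) = -3*A
y = -55/18 (y = -3 + (⅓)/(-6) = -3 + (⅓)*(-⅙) = -3 - 1/18 = -55/18 ≈ -3.0556)
N = 14/3 (N = (-3*(-3) + 5)/(0 + 3) = (9 + 5)/3 = 14*(⅓) = 14/3 ≈ 4.6667)
n = 385/27 (n = -55/18*(-1)*(14/3) = (55/18)*(14/3) = 385/27 ≈ 14.259)
(-240 + n)² = (-240 + 385/27)² = (-6095/27)² = 37149025/729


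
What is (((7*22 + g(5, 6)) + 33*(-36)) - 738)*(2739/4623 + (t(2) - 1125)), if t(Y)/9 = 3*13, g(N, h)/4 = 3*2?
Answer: 90578396/67 ≈ 1.3519e+6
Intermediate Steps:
g(N, h) = 24 (g(N, h) = 4*(3*2) = 4*6 = 24)
t(Y) = 351 (t(Y) = 9*(3*13) = 9*39 = 351)
(((7*22 + g(5, 6)) + 33*(-36)) - 738)*(2739/4623 + (t(2) - 1125)) = (((7*22 + 24) + 33*(-36)) - 738)*(2739/4623 + (351 - 1125)) = (((154 + 24) - 1188) - 738)*(2739*(1/4623) - 774) = ((178 - 1188) - 738)*(913/1541 - 774) = (-1010 - 738)*(-1191821/1541) = -1748*(-1191821/1541) = 90578396/67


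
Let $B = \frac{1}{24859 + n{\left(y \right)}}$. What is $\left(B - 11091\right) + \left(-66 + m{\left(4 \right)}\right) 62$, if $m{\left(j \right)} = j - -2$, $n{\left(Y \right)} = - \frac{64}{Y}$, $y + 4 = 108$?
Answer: $- \frac{4786307936}{323159} \approx -14811.0$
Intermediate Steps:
$y = 104$ ($y = -4 + 108 = 104$)
$m{\left(j \right)} = 2 + j$ ($m{\left(j \right)} = j + 2 = 2 + j$)
$B = \frac{13}{323159}$ ($B = \frac{1}{24859 - \frac{64}{104}} = \frac{1}{24859 - \frac{8}{13}} = \frac{1}{\frac{323159}{13}} = \frac{13}{323159} \approx 4.0228 \cdot 10^{-5}$)
$\left(B - 11091\right) + \left(-66 + m{\left(4 \right)}\right) 62 = \left(\frac{13}{323159} - 11091\right) + \left(-66 + \left(2 + 4\right)\right) 62 = - \frac{3584156456}{323159} + \left(-66 + 6\right) 62 = - \frac{3584156456}{323159} - 3720 = - \frac{4786307936}{323159}$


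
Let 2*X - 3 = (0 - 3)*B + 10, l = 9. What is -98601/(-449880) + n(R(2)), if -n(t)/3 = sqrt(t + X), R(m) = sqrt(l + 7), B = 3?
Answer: 1429/6520 - 3*sqrt(6) ≈ -7.1293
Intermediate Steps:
X = 2 (X = 3/2 + ((0 - 3)*3 + 10)/2 = 3/2 + (-3*3 + 10)/2 = 3/2 + (-9 + 10)/2 = 3/2 + (1/2)*1 = 3/2 + 1/2 = 2)
R(m) = 4 (R(m) = sqrt(9 + 7) = sqrt(16) = 4)
n(t) = -3*sqrt(2 + t) (n(t) = -3*sqrt(t + 2) = -3*sqrt(2 + t))
-98601/(-449880) + n(R(2)) = -98601/(-449880) - 3*sqrt(2 + 4) = -98601*(-1/449880) - 3*sqrt(6) = 1429/6520 - 3*sqrt(6)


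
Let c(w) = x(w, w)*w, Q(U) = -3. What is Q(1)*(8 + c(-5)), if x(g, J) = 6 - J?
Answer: 141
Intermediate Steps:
c(w) = w*(6 - w) (c(w) = (6 - w)*w = w*(6 - w))
Q(1)*(8 + c(-5)) = -3*(8 - 5*(6 - 1*(-5))) = -3*(8 - 5*(6 + 5)) = -3*(8 - 5*11) = -3*(8 - 55) = -3*(-47) = 141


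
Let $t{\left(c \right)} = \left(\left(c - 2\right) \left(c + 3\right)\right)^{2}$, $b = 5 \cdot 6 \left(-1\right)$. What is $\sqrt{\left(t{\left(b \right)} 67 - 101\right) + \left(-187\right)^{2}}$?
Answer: $10 \sqrt{500501} \approx 7074.6$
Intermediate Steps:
$b = -30$ ($b = 30 \left(-1\right) = -30$)
$t{\left(c \right)} = \left(-2 + c\right)^{2} \left(3 + c\right)^{2}$ ($t{\left(c \right)} = \left(\left(-2 + c\right) \left(3 + c\right)\right)^{2} = \left(-2 + c\right)^{2} \left(3 + c\right)^{2}$)
$\sqrt{\left(t{\left(b \right)} 67 - 101\right) + \left(-187\right)^{2}} = \sqrt{\left(\left(-2 - 30\right)^{2} \left(3 - 30\right)^{2} \cdot 67 - 101\right) + \left(-187\right)^{2}} = \sqrt{\left(\left(-32\right)^{2} \left(-27\right)^{2} \cdot 67 - 101\right) + 34969} = \sqrt{\left(1024 \cdot 729 \cdot 67 - 101\right) + 34969} = \sqrt{\left(746496 \cdot 67 - 101\right) + 34969} = \sqrt{\left(50015232 - 101\right) + 34969} = \sqrt{50015131 + 34969} = \sqrt{50050100} = 10 \sqrt{500501}$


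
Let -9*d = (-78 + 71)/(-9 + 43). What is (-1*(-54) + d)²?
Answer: 273273961/93636 ≈ 2918.5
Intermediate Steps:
d = 7/306 (d = -(-78 + 71)/(9*(-9 + 43)) = -(-7)/(9*34) = -⅑*(-7/34) = 7/306 ≈ 0.022876)
(-1*(-54) + d)² = (-1*(-54) + 7/306)² = (54 + 7/306)² = (16531/306)² = 273273961/93636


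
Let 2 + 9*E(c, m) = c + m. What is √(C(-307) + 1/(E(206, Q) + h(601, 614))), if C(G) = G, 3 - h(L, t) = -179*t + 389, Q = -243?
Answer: I*√33138540295522/328547 ≈ 17.521*I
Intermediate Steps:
h(L, t) = -386 + 179*t (h(L, t) = 3 - (-179*t + 389) = 3 - (389 - 179*t) = 3 + (-389 + 179*t) = -386 + 179*t)
E(c, m) = -2/9 + c/9 + m/9 (E(c, m) = -2/9 + (c + m)/9 = -2/9 + (c/9 + m/9) = -2/9 + c/9 + m/9)
√(C(-307) + 1/(E(206, Q) + h(601, 614))) = √(-307 + 1/((-2/9 + (⅑)*206 + (⅑)*(-243)) + (-386 + 179*614))) = √(-307 + 1/((-2/9 + 206/9 - 27) + (-386 + 109906))) = √(-307 + 1/(-13/3 + 109520)) = √(-307 + 1/(328547/3)) = √(-307 + 3/328547) = √(-100863926/328547) = I*√33138540295522/328547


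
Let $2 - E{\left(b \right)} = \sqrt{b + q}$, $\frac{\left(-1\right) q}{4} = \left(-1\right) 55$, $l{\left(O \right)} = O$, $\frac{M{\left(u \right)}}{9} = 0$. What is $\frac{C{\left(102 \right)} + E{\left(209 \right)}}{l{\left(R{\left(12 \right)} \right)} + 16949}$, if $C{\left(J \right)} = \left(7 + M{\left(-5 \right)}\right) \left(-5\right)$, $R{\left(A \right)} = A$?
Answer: $- \frac{33}{16961} - \frac{\sqrt{429}}{16961} \approx -0.0031668$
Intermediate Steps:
$M{\left(u \right)} = 0$ ($M{\left(u \right)} = 9 \cdot 0 = 0$)
$q = 220$ ($q = - 4 \left(\left(-1\right) 55\right) = \left(-4\right) \left(-55\right) = 220$)
$C{\left(J \right)} = -35$ ($C{\left(J \right)} = \left(7 + 0\right) \left(-5\right) = 7 \left(-5\right) = -35$)
$E{\left(b \right)} = 2 - \sqrt{220 + b}$ ($E{\left(b \right)} = 2 - \sqrt{b + 220} = 2 - \sqrt{220 + b}$)
$\frac{C{\left(102 \right)} + E{\left(209 \right)}}{l{\left(R{\left(12 \right)} \right)} + 16949} = \frac{-35 + \left(2 - \sqrt{220 + 209}\right)}{12 + 16949} = \frac{-35 + \left(2 - \sqrt{429}\right)}{16961} = \left(-33 - \sqrt{429}\right) \frac{1}{16961} = - \frac{33}{16961} - \frac{\sqrt{429}}{16961}$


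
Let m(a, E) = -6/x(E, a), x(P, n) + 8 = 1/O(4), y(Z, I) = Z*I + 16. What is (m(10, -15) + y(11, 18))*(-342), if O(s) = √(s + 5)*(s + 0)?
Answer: -367236/5 ≈ -73447.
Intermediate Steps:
y(Z, I) = 16 + I*Z (y(Z, I) = I*Z + 16 = 16 + I*Z)
O(s) = s*√(5 + s) (O(s) = √(5 + s)*s = s*√(5 + s))
x(P, n) = -95/12 (x(P, n) = -8 + 1/(4*√(5 + 4)) = -8 + 1/(4*√9) = -8 + 1/(4*3) = -8 + 1/12 = -95/12)
m(a, E) = 72/95 (m(a, E) = -6/(-95/12) = -6*(-12/95) = 72/95)
(m(10, -15) + y(11, 18))*(-342) = (72/95 + (16 + 18*11))*(-342) = (72/95 + (16 + 198))*(-342) = (72/95 + 214)*(-342) = (20402/95)*(-342) = -367236/5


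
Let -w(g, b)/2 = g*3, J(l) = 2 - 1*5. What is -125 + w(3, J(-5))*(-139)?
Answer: 2377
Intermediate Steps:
J(l) = -3 (J(l) = 2 - 5 = -3)
w(g, b) = -6*g (w(g, b) = -2*g*3 = -6*g)
-125 + w(3, J(-5))*(-139) = -125 - 6*3*(-139) = -125 - 18*(-139) = -125 + 2502 = 2377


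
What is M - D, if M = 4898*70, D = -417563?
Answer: 760423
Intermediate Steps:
M = 342860
M - D = 342860 - 1*(-417563) = 342860 + 417563 = 760423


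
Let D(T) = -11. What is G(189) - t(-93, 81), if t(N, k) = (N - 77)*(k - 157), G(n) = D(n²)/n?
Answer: -2441891/189 ≈ -12920.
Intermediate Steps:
G(n) = -11/n
t(N, k) = (-157 + k)*(-77 + N) (t(N, k) = (-77 + N)*(-157 + k) = (-157 + k)*(-77 + N))
G(189) - t(-93, 81) = -11/189 - (12089 - 157*(-93) - 77*81 - 93*81) = -11*1/189 - (12089 + 14601 - 6237 - 7533) = -11/189 - 1*12920 = -11/189 - 12920 = -2441891/189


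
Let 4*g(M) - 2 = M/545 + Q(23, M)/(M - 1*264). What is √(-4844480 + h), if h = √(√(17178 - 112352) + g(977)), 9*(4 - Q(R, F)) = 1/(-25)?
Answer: √(-6583574296466712000 + 1165755*√77717*√(16604476 + 17486325*I*√95174))/1165755 ≈ 0.002817 + 2201.0*I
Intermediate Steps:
Q(R, F) = 901/225 (Q(R, F) = 4 - ⅑/(-25) = 4 - ⅑*(-1/25) = 4 + 1/225 = 901/225)
g(M) = ½ + M/2180 + 901/(900*(-264 + M)) (g(M) = ½ + (M/545 + 901/(225*(M - 1*264)))/4 = ½ + (M*(1/545) + 901/(225*(M - 264)))/4 = ½ + (M/545 + 901/(225*(-264 + M)))/4 = ½ + (M/2180 + 901/(900*(-264 + M))) = ½ + M/2180 + 901/(900*(-264 + M)))
h = √(16604476/17486325 + I*√95174) (h = √(√(17178 - 112352) + (-12850991 + 45*977² + 37170*977)/(98100*(-264 + 977))) = √(√(-95174) + (1/98100)*(-12850991 + 45*954529 + 36315090)/713) = √(I*√95174 + (1/98100)*(1/713)*(-12850991 + 42953805 + 36315090)) = √(I*√95174 + (1/98100)*(1/713)*66417904) = √(I*√95174 + 16604476/17486325) = √(16604476/17486325 + I*√95174) ≈ 12.439 + 12.401*I)
√(-4844480 + h) = √(-4844480 + √(1290450061292 + 1358984720025*I*√95174)/1165755)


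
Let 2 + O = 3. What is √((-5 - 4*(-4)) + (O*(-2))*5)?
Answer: 1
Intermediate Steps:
O = 1 (O = -2 + 3 = 1)
√((-5 - 4*(-4)) + (O*(-2))*5) = √((-5 - 4*(-4)) + (1*(-2))*5) = √((-5 + 16) - 2*5) = √(11 - 10) = √1 = 1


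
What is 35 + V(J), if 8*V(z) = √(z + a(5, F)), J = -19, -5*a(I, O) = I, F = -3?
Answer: 35 + I*√5/4 ≈ 35.0 + 0.55902*I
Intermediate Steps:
a(I, O) = -I/5
V(z) = √(-1 + z)/8 (V(z) = √(z - ⅕*5)/8 = √(z - 1)/8 = √(-1 + z)/8)
35 + V(J) = 35 + √(-1 - 19)/8 = 35 + √(-20)/8 = 35 + (2*I*√5)/8 = 35 + I*√5/4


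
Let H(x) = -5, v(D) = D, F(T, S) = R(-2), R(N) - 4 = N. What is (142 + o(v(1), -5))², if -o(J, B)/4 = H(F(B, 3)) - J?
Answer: 27556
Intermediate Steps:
R(N) = 4 + N
F(T, S) = 2 (F(T, S) = 4 - 2 = 2)
o(J, B) = 20 + 4*J (o(J, B) = -4*(-5 - J) = 20 + 4*J)
(142 + o(v(1), -5))² = (142 + (20 + 4*1))² = (142 + (20 + 4))² = (142 + 24)² = 166² = 27556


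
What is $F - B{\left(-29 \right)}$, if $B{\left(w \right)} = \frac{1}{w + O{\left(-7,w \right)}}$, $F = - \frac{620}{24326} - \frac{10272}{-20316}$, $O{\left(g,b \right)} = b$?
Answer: $\frac{594020443}{1194333622} \approx 0.49737$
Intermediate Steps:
$F = \frac{9886698}{20591959}$ ($F = \left(-620\right) \frac{1}{24326} - - \frac{856}{1693} = - \frac{310}{12163} + \frac{856}{1693} = \frac{9886698}{20591959} \approx 0.48012$)
$B{\left(w \right)} = \frac{1}{2 w}$ ($B{\left(w \right)} = \frac{1}{w + w} = \frac{1}{2 w}$)
$F - B{\left(-29 \right)} = \frac{9886698}{20591959} - \frac{1}{2 \left(-29\right)} = \frac{9886698}{20591959} - \frac{1}{2} \left(- \frac{1}{29}\right) = \frac{9886698}{20591959} - - \frac{1}{58} = \frac{9886698}{20591959} + \frac{1}{58} = \frac{594020443}{1194333622}$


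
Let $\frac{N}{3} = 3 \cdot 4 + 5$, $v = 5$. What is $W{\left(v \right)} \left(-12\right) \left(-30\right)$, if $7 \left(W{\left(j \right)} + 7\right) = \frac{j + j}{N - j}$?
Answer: $- \frac{403920}{161} \approx -2508.8$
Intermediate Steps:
$N = 51$ ($N = 3 \left(3 \cdot 4 + 5\right) = 3 \left(12 + 5\right) = 3 \cdot 17 = 51$)
$W{\left(j \right)} = -7 + \frac{2 j}{7 \left(51 - j\right)}$ ($W{\left(j \right)} = -7 + \frac{\left(j + j\right) \frac{1}{51 - j}}{7} = -7 + \frac{2 j \frac{1}{51 - j}}{7} = -7 + \frac{2 j}{7 \left(51 - j\right)}$)
$W{\left(v \right)} \left(-12\right) \left(-30\right) = \frac{51 \left(49 - 5\right)}{7 \left(-51 + 5\right)} \left(-12\right) \left(-30\right) = \frac{51 \left(49 - 5\right)}{7 \left(-46\right)} \left(-12\right) \left(-30\right) = \frac{51}{7} \left(- \frac{1}{46}\right) 44 \left(-12\right) \left(-30\right) = \left(- \frac{1122}{161}\right) \left(-12\right) \left(-30\right) = \frac{13464}{161} \left(-30\right) = - \frac{403920}{161}$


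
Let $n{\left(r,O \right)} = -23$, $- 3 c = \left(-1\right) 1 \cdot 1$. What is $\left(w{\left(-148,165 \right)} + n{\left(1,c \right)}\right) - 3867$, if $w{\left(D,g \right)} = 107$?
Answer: $-3783$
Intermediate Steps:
$c = \frac{1}{3}$ ($c = - \frac{\left(-1\right) 1 \cdot 1}{3} = - \frac{\left(-1\right) 1}{3} = \left(- \frac{1}{3}\right) \left(-1\right) = \frac{1}{3} \approx 0.33333$)
$\left(w{\left(-148,165 \right)} + n{\left(1,c \right)}\right) - 3867 = \left(107 - 23\right) - 3867 = 84 - 3867 = -3783$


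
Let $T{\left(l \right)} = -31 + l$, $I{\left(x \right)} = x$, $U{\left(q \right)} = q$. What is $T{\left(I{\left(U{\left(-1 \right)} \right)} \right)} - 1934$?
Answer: $-1966$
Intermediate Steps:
$T{\left(I{\left(U{\left(-1 \right)} \right)} \right)} - 1934 = \left(-31 - 1\right) - 1934 = -32 - 1934 = -1966$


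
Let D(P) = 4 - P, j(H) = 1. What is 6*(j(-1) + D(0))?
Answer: 30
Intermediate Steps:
6*(j(-1) + D(0)) = 6*(1 + (4 - 1*0)) = 6*(1 + (4 + 0)) = 6*(1 + 4) = 6*5 = 30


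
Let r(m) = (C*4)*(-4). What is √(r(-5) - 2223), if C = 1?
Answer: I*√2239 ≈ 47.318*I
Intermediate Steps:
r(m) = -16 (r(m) = (1*4)*(-4) = 4*(-4) = -16)
√(r(-5) - 2223) = √(-16 - 2223) = √(-2239) = I*√2239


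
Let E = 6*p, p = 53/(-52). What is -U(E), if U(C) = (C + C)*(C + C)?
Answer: -25281/169 ≈ -149.59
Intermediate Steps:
p = -53/52 (p = 53*(-1/52) = -53/52 ≈ -1.0192)
E = -159/26 (E = 6*(-53/52) = -159/26 ≈ -6.1154)
U(C) = 4*C² (U(C) = (2*C)*(2*C) = 4*C²)
-U(E) = -4*(-159/26)² = -4*25281/676 = -1*25281/169 = -25281/169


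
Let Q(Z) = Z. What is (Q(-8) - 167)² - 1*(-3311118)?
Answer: 3341743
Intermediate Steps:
(Q(-8) - 167)² - 1*(-3311118) = (-8 - 167)² - 1*(-3311118) = (-175)² + 3311118 = 30625 + 3311118 = 3341743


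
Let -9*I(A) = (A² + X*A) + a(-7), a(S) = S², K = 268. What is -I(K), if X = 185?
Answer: 121453/9 ≈ 13495.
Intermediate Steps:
I(A) = -49/9 - 185*A/9 - A²/9 (I(A) = -((A² + 185*A) + (-7)²)/9 = -((A² + 185*A) + 49)/9 = -(49 + A² + 185*A)/9 = -49/9 - 185*A/9 - A²/9)
-I(K) = -(-49/9 - 185/9*268 - ⅑*268²) = -(-49/9 - 49580/9 - ⅑*71824) = -(-49/9 - 49580/9 - 71824/9) = -1*(-121453/9) = 121453/9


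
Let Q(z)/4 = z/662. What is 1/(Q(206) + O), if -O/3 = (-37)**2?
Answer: -331/1359005 ≈ -0.00024356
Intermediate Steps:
O = -4107 (O = -3*(-37)**2 = -3*1369 = -4107)
Q(z) = 2*z/331 (Q(z) = 4*(z/662) = 2*z/331)
1/(Q(206) + O) = 1/((2/331)*206 - 4107) = 1/(412/331 - 4107) = 1/(-1359005/331) = -331/1359005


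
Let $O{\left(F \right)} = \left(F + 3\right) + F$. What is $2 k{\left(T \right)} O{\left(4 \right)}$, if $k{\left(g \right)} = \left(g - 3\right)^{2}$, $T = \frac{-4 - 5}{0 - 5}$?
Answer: $\frac{792}{25} \approx 31.68$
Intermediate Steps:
$T = \frac{9}{5}$ ($T = - \frac{9}{-5} = \left(-9\right) \left(- \frac{1}{5}\right) = \frac{9}{5} \approx 1.8$)
$O{\left(F \right)} = 3 + 2 F$ ($O{\left(F \right)} = \left(3 + F\right) + F = 3 + 2 F$)
$k{\left(g \right)} = \left(-3 + g\right)^{2}$
$2 k{\left(T \right)} O{\left(4 \right)} = 2 \left(-3 + \frac{9}{5}\right)^{2} \left(3 + 2 \cdot 4\right) = 2 \left(- \frac{6}{5}\right)^{2} \left(3 + 8\right) = 2 \cdot \frac{36}{25} \cdot 11 = \frac{72}{25} \cdot 11 = \frac{792}{25}$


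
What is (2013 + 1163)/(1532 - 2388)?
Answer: -397/107 ≈ -3.7103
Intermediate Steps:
(2013 + 1163)/(1532 - 2388) = 3176/(-856) = 3176*(-1/856) = -397/107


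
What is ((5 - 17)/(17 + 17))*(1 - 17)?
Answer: 96/17 ≈ 5.6471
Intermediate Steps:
((5 - 17)/(17 + 17))*(1 - 17) = -12/34*(-16) = -12*1/34*(-16) = -6/17*(-16) = 96/17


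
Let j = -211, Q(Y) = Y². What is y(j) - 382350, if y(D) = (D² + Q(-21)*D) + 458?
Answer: -430422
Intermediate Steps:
y(D) = 458 + D² + 441*D (y(D) = (D² + (-21)²*D) + 458 = (D² + 441*D) + 458 = 458 + D² + 441*D)
y(j) - 382350 = (458 + (-211)² + 441*(-211)) - 382350 = (458 + 44521 - 93051) - 382350 = -48072 - 382350 = -430422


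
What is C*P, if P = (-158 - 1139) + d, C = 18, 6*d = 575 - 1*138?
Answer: -22035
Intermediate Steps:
d = 437/6 (d = (575 - 1*138)/6 = (575 - 138)/6 = (1/6)*437 = 437/6 ≈ 72.833)
P = -7345/6 (P = (-158 - 1139) + 437/6 = -1297 + 437/6 = -7345/6 ≈ -1224.2)
C*P = 18*(-7345/6) = -22035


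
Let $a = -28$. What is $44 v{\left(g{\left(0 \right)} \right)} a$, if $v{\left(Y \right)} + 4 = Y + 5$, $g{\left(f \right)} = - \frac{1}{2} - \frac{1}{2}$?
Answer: $0$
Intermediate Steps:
$g{\left(f \right)} = -1$ ($g{\left(f \right)} = \left(-1\right) \frac{1}{2} - \frac{1}{2} = - \frac{1}{2} - \frac{1}{2} = -1$)
$v{\left(Y \right)} = 1 + Y$ ($v{\left(Y \right)} = -4 + \left(Y + 5\right) = -4 + \left(5 + Y\right) = 1 + Y$)
$44 v{\left(g{\left(0 \right)} \right)} a = 44 \left(1 - 1\right) \left(-28\right) = 44 \cdot 0 \left(-28\right) = 0 \left(-28\right) = 0$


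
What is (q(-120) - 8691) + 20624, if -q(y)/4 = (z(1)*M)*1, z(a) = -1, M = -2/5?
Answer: 59657/5 ≈ 11931.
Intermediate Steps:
M = -2/5 (M = -2*1/5 = -2/5 ≈ -0.40000)
q(y) = -8/5 (q(y) = -4*(-1*(-2/5)) = -8/5)
(q(-120) - 8691) + 20624 = (-8/5 - 8691) + 20624 = -43463/5 + 20624 = 59657/5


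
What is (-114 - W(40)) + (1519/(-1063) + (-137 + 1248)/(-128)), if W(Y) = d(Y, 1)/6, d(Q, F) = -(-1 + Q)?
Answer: -16002305/136064 ≈ -117.61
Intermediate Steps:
d(Q, F) = 1 - Q
W(Y) = ⅙ - Y/6 (W(Y) = (1 - Y)/6 = (1 - Y)*(⅙) = ⅙ - Y/6)
(-114 - W(40)) + (1519/(-1063) + (-137 + 1248)/(-128)) = (-114 - (⅙ - ⅙*40)) + (1519/(-1063) + (-137 + 1248)/(-128)) = (-114 - (⅙ - 20/3)) + (1519*(-1/1063) + 1111*(-1/128)) = (-114 - 1*(-13/2)) + (-1519/1063 - 1111/128) = (-114 + 13/2) - 1375425/136064 = -215/2 - 1375425/136064 = -16002305/136064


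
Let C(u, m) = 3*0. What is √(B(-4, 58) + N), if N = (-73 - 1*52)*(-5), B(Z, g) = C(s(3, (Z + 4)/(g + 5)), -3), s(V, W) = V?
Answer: 25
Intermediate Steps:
C(u, m) = 0
B(Z, g) = 0
N = 625 (N = (-73 - 52)*(-5) = -125*(-5) = 625)
√(B(-4, 58) + N) = √(0 + 625) = √625 = 25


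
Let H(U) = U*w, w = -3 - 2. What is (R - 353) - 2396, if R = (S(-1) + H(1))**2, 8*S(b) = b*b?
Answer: -174415/64 ≈ -2725.2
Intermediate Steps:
S(b) = b**2/8 (S(b) = (b*b)/8 = b**2/8)
w = -5
H(U) = -5*U (H(U) = U*(-5) = -5*U)
R = 1521/64 (R = ((1/8)*(-1)**2 - 5*1)**2 = ((1/8)*1 - 5)**2 = (1/8 - 5)**2 = (-39/8)**2 = 1521/64 ≈ 23.766)
(R - 353) - 2396 = (1521/64 - 353) - 2396 = -21071/64 - 2396 = -174415/64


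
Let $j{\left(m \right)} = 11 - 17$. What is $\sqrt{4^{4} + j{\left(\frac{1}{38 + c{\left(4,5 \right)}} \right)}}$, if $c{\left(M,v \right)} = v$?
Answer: $5 \sqrt{10} \approx 15.811$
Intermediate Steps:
$j{\left(m \right)} = -6$ ($j{\left(m \right)} = 11 - 17 = -6$)
$\sqrt{4^{4} + j{\left(\frac{1}{38 + c{\left(4,5 \right)}} \right)}} = \sqrt{4^{4} - 6} = \sqrt{256 - 6} = \sqrt{250} = 5 \sqrt{10}$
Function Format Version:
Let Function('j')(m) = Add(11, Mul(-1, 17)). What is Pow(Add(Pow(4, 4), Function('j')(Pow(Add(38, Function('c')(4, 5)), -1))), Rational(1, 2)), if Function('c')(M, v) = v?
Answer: Mul(5, Pow(10, Rational(1, 2))) ≈ 15.811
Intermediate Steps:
Function('j')(m) = -6 (Function('j')(m) = Add(11, -17) = -6)
Pow(Add(Pow(4, 4), Function('j')(Pow(Add(38, Function('c')(4, 5)), -1))), Rational(1, 2)) = Pow(Add(Pow(4, 4), -6), Rational(1, 2)) = Pow(Add(256, -6), Rational(1, 2)) = Pow(250, Rational(1, 2)) = Mul(5, Pow(10, Rational(1, 2)))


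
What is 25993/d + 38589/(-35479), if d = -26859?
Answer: -1958667598/952930461 ≈ -2.0554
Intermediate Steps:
25993/d + 38589/(-35479) = 25993/(-26859) + 38589/(-35479) = 25993*(-1/26859) + 38589*(-1/35479) = -25993/26859 - 38589/35479 = -1958667598/952930461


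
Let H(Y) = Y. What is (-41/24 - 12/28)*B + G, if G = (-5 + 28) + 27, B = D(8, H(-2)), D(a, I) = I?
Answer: 4559/84 ≈ 54.274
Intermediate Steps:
B = -2
G = 50 (G = 23 + 27 = 50)
(-41/24 - 12/28)*B + G = (-41/24 - 12/28)*(-2) + 50 = (-41*1/24 - 12*1/28)*(-2) + 50 = (-41/24 - 3/7)*(-2) + 50 = -359/168*(-2) + 50 = 359/84 + 50 = 4559/84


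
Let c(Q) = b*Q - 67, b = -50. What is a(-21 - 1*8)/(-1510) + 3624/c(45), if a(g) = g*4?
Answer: -2601734/1749335 ≈ -1.4873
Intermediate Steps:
a(g) = 4*g
c(Q) = -67 - 50*Q (c(Q) = -50*Q - 67 = -67 - 50*Q)
a(-21 - 1*8)/(-1510) + 3624/c(45) = (4*(-21 - 1*8))/(-1510) + 3624/(-67 - 50*45) = (4*(-21 - 8))*(-1/1510) + 3624/(-67 - 2250) = (4*(-29))*(-1/1510) + 3624/(-2317) = -116*(-1/1510) + 3624*(-1/2317) = 58/755 - 3624/2317 = -2601734/1749335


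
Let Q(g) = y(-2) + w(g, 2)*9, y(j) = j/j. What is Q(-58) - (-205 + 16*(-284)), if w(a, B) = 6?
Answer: 4804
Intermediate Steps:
y(j) = 1
Q(g) = 55 (Q(g) = 1 + 6*9 = 1 + 54 = 55)
Q(-58) - (-205 + 16*(-284)) = 55 - (-205 + 16*(-284)) = 55 - (-205 - 4544) = 55 - 1*(-4749) = 55 + 4749 = 4804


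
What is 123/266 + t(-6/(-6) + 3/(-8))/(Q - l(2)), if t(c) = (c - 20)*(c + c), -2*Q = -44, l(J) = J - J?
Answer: -59779/93632 ≈ -0.63845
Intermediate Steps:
l(J) = 0
Q = 22 (Q = -½*(-44) = 22)
t(c) = 2*c*(-20 + c) (t(c) = (-20 + c)*(2*c) = 2*c*(-20 + c))
123/266 + t(-6/(-6) + 3/(-8))/(Q - l(2)) = 123/266 + (2*(-6/(-6) + 3/(-8))*(-20 + (-6/(-6) + 3/(-8))))/(22 - 1*0) = 123*(1/266) + (2*(-6*(-⅙) + 3*(-⅛))*(-20 + (-6*(-⅙) + 3*(-⅛))))/(22 + 0) = 123/266 + (2*(1 - 3/8)*(-20 + (1 - 3/8)))/22 = 123/266 + (2*(5/8)*(-20 + 5/8))*(1/22) = 123/266 + (2*(5/8)*(-155/8))*(1/22) = 123/266 - 775/32*1/22 = 123/266 - 775/704 = -59779/93632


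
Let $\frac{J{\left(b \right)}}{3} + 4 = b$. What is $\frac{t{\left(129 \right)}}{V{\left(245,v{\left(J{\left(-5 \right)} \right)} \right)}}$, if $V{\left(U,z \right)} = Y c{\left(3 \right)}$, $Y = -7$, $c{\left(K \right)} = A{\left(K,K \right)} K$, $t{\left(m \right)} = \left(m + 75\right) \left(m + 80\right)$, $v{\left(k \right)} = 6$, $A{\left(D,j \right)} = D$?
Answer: $- \frac{14212}{21} \approx -676.76$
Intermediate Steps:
$J{\left(b \right)} = -12 + 3 b$
$t{\left(m \right)} = \left(75 + m\right) \left(80 + m\right)$
$c{\left(K \right)} = K^{2}$ ($c{\left(K \right)} = K K = K^{2}$)
$V{\left(U,z \right)} = -63$ ($V{\left(U,z \right)} = - 7 \cdot 3^{2} = \left(-7\right) 9 = -63$)
$\frac{t{\left(129 \right)}}{V{\left(245,v{\left(J{\left(-5 \right)} \right)} \right)}} = \frac{6000 + 129^{2} + 155 \cdot 129}{-63} = \left(6000 + 16641 + 19995\right) \left(- \frac{1}{63}\right) = 42636 \left(- \frac{1}{63}\right) = - \frac{14212}{21}$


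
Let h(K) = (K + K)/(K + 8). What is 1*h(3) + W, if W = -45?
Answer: -489/11 ≈ -44.455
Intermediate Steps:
h(K) = 2*K/(8 + K) (h(K) = (2*K)/(8 + K) = 2*K/(8 + K))
1*h(3) + W = 1*(2*3/(8 + 3)) - 45 = 1*(2*3/11) - 45 = 1*(2*3*(1/11)) - 45 = 1*(6/11) - 45 = 6/11 - 45 = -489/11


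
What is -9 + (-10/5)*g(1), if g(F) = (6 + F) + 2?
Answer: -27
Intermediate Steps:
g(F) = 8 + F
-9 + (-10/5)*g(1) = -9 + (-10/5)*(8 + 1) = -9 - 10*⅕*9 = -9 - 2*9 = -9 - 18 = -27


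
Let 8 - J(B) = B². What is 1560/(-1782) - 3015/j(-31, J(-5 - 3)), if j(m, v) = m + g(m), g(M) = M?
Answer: 879335/18414 ≈ 47.754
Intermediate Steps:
J(B) = 8 - B²
j(m, v) = 2*m (j(m, v) = m + m = 2*m)
1560/(-1782) - 3015/j(-31, J(-5 - 3)) = 1560/(-1782) - 3015/(2*(-31)) = 1560*(-1/1782) - 3015/(-62) = -260/297 - 3015*(-1/62) = -260/297 + 3015/62 = 879335/18414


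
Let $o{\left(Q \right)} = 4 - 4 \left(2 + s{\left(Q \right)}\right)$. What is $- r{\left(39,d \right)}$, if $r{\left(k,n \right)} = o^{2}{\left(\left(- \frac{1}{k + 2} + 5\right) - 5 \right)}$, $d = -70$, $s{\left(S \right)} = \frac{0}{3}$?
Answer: $-16$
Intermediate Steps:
$s{\left(S \right)} = 0$ ($s{\left(S \right)} = 0 \cdot \frac{1}{3} = 0$)
$o{\left(Q \right)} = -4$ ($o{\left(Q \right)} = 4 - 4 \left(2 + 0\right) = 4 - 8 = -4$)
$r{\left(k,n \right)} = 16$ ($r{\left(k,n \right)} = \left(-4\right)^{2} = 16$)
$- r{\left(39,d \right)} = \left(-1\right) 16 = -16$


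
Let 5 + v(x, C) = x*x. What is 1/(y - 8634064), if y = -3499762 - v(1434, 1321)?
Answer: -1/14190177 ≈ -7.0471e-8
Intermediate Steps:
v(x, C) = -5 + x**2 (v(x, C) = -5 + x*x = -5 + x**2)
y = -5556113 (y = -3499762 - (-5 + 1434**2) = -3499762 - (-5 + 2056356) = -3499762 - 1*2056351 = -3499762 - 2056351 = -5556113)
1/(y - 8634064) = 1/(-5556113 - 8634064) = 1/(-14190177) = -1/14190177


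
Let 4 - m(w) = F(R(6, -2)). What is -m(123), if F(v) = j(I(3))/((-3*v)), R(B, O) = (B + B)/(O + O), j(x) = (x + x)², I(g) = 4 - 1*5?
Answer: -32/9 ≈ -3.5556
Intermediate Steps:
I(g) = -1 (I(g) = 4 - 5 = -1)
j(x) = 4*x² (j(x) = (2*x)² = 4*x²)
R(B, O) = B/O (R(B, O) = (2*B)/((2*O)) = (2*B)*(1/(2*O)) = B/O)
F(v) = -4/(3*v) (F(v) = (4*(-1)²)/((-3*v)) = (4*1)*(-1/(3*v)) = 4*(-1/(3*v)) = -4/(3*v))
m(w) = 32/9 (m(w) = 4 - (-4)/(3*(6/(-2))) = 4 - (-4)/(3*(6*(-½))) = 4 - (-4)/(3*(-3)) = 4 - (-4)*(-1)/(3*3) = 4 - 1*4/9 = 4 - 4/9 = 32/9)
-m(123) = -1*32/9 = -32/9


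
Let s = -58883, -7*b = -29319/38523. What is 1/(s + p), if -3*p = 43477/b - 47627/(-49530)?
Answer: -1452170070/279072682603951 ≈ -5.2036e-6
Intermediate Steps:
b = 9773/89887 (b = -(-29319)/(7*38523) = -⅐*(-9773/12841) = 9773/89887 ≈ 0.10873)
p = -193564552372141/1452170070 (p = -(43477/(9773/89887) - 47627/(-49530))/3 = -(43477*(89887/9773) - 47627*(-1/49530))/3 = -(3908017099/9773 + 47627/49530)/3 = -⅓*193564552372141/484056690 = -193564552372141/1452170070 ≈ -1.3329e+5)
1/(s + p) = 1/(-58883 - 193564552372141/1452170070) = 1/(-279072682603951/1452170070) = -1452170070/279072682603951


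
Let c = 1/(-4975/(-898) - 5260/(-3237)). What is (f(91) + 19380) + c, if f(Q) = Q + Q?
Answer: 407431537736/20827555 ≈ 19562.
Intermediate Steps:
f(Q) = 2*Q
c = 2906826/20827555 (c = 1/(-4975*(-1/898) - 5260*(-1/3237)) = 1/(4975/898 + 5260/3237) = 1/(20827555/2906826) = 2906826/20827555 ≈ 0.13957)
(f(91) + 19380) + c = (2*91 + 19380) + 2906826/20827555 = (182 + 19380) + 2906826/20827555 = 19562 + 2906826/20827555 = 407431537736/20827555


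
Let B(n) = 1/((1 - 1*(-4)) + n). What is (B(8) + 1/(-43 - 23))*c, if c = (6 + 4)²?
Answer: 2650/429 ≈ 6.1772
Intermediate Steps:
B(n) = 1/(5 + n) (B(n) = 1/((1 + 4) + n) = 1/(5 + n))
c = 100 (c = 10² = 100)
(B(8) + 1/(-43 - 23))*c = (1/(5 + 8) + 1/(-43 - 23))*100 = (1/13 + 1/(-66))*100 = (1/13 - 1/66)*100 = (53/858)*100 = 2650/429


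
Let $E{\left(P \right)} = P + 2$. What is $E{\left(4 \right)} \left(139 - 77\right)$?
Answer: $372$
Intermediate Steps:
$E{\left(P \right)} = 2 + P$
$E{\left(4 \right)} \left(139 - 77\right) = \left(2 + 4\right) \left(139 - 77\right) = 6 \cdot 62 = 372$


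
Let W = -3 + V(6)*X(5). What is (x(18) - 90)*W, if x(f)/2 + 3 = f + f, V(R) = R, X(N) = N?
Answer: -648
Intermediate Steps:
W = 27 (W = -3 + 6*5 = -3 + 30 = 27)
x(f) = -6 + 4*f (x(f) = -6 + 2*(f + f) = -6 + 2*(2*f) = -6 + 4*f)
(x(18) - 90)*W = ((-6 + 4*18) - 90)*27 = ((-6 + 72) - 90)*27 = (66 - 90)*27 = -24*27 = -648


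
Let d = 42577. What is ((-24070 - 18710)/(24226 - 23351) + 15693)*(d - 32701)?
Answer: 27037712844/175 ≈ 1.5450e+8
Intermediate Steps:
((-24070 - 18710)/(24226 - 23351) + 15693)*(d - 32701) = ((-24070 - 18710)/(24226 - 23351) + 15693)*(42577 - 32701) = (-42780/875 + 15693)*9876 = (-42780*1/875 + 15693)*9876 = (-8556/175 + 15693)*9876 = (2737719/175)*9876 = 27037712844/175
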